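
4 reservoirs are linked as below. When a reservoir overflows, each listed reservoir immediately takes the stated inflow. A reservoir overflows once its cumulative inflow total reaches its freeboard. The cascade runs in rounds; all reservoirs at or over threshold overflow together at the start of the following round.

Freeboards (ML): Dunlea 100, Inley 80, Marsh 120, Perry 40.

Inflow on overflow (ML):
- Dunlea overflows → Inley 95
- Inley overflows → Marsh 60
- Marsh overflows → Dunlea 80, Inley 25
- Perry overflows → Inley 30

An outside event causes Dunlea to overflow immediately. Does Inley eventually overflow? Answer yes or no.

Round 1 — Dunlea overflows (initial).
  Inley: +95 → 95 ≥ 80
Round 2 — Inley overflows.
  Marsh: +60 → 60 < 120
No further overflows.

yes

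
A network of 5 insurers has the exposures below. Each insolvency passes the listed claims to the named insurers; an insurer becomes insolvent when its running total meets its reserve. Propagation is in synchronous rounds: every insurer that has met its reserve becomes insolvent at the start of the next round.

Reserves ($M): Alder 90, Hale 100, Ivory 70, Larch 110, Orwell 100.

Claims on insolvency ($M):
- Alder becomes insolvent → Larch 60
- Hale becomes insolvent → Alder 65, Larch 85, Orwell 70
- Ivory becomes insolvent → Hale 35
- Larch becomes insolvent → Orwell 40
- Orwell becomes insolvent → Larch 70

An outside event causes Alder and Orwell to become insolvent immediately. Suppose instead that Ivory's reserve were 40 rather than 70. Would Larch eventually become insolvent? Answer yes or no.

With Ivory's reserve at 40:
Round 1 — Alder, Orwell become insolvent (initial).
  Larch: +60+70 → 130 ≥ 110
Round 2 — Larch becomes insolvent.
No further insolvencies.

yes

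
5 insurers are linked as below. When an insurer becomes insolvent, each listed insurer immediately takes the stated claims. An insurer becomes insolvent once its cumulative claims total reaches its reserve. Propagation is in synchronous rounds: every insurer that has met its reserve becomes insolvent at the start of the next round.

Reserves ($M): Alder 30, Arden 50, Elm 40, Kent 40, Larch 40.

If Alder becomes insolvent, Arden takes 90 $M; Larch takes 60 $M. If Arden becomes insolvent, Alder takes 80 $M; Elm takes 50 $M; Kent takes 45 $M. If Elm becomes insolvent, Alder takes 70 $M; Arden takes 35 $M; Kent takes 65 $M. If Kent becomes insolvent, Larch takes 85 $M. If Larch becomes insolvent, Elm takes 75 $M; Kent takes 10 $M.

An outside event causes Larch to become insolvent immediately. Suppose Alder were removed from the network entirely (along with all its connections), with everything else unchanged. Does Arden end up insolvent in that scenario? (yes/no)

no

With Alder removed:
Round 1 — Larch becomes insolvent (initial).
  Elm: +75 → 75 ≥ 40
  Kent: +10 → 10 < 40
Round 2 — Elm becomes insolvent.
  Arden: +35 → 35 < 50
  Kent: +65 → 75 ≥ 40
Round 3 — Kent becomes insolvent.
No further insolvencies.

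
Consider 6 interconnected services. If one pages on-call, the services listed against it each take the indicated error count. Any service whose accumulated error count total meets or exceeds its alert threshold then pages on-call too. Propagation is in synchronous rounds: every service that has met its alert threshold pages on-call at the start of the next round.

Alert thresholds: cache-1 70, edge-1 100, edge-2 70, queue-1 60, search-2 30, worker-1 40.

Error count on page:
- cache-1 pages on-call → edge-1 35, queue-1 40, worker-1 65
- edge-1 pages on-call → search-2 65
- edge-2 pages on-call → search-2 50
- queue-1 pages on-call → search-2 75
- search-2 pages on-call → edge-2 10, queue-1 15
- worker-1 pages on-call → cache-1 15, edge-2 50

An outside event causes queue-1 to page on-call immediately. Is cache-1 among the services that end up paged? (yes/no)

no

Round 1 — queue-1 pages on-call (initial).
  search-2: +75 → 75 ≥ 30
Round 2 — search-2 pages on-call.
  edge-2: +10 → 10 < 70
No further pages.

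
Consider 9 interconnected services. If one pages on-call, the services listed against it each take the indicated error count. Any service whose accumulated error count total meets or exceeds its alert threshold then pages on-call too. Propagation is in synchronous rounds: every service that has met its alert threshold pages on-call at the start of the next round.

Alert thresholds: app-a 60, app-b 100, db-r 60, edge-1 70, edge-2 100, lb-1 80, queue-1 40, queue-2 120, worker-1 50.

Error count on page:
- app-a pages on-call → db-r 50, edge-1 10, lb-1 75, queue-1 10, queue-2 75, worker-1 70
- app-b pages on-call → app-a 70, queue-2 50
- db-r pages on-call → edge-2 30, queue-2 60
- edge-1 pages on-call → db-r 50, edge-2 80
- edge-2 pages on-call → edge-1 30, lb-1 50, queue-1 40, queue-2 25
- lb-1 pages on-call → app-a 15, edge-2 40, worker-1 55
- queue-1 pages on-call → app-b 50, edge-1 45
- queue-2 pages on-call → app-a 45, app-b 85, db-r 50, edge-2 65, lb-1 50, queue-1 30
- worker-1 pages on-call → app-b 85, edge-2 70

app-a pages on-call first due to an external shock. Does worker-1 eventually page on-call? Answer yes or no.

Round 1 — app-a pages on-call (initial).
  db-r: +50 → 50 < 60
  edge-1: +10 → 10 < 70
  lb-1: +75 → 75 < 80
  queue-1: +10 → 10 < 40
  queue-2: +75 → 75 < 120
  worker-1: +70 → 70 ≥ 50
Round 2 — worker-1 pages on-call.
  app-b: +85 → 85 < 100
  edge-2: +70 → 70 < 100
No further pages.

yes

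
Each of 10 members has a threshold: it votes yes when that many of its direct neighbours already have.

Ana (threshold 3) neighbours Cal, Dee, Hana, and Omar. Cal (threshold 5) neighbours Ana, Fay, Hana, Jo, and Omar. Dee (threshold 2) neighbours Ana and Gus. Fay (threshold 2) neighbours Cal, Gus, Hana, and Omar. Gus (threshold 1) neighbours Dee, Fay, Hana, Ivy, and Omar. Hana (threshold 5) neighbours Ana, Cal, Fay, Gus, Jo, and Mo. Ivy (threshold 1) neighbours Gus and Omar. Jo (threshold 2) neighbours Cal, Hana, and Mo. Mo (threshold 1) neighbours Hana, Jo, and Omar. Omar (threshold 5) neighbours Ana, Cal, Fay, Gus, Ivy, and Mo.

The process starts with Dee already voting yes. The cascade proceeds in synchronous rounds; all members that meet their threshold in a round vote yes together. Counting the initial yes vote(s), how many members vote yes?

Round 1 — Dee votes yes (initial).
Round 2 — checking thresholds:
  Ana: 1 of 4 neighbours < 3, holds.
  Gus: 1 of 5 neighbours ≥ 1, votes yes.
Round 3 — checking thresholds:
  Ana: 1 of 4 neighbours < 3, holds.
  Fay: 1 of 4 neighbours < 2, holds.
  Hana: 1 of 6 neighbours < 5, holds.
  Ivy: 1 of 2 neighbours ≥ 1, votes yes.
  Omar: 1 of 6 neighbours < 5, holds.
Round 4 — no new yes votes; cascade stops.

3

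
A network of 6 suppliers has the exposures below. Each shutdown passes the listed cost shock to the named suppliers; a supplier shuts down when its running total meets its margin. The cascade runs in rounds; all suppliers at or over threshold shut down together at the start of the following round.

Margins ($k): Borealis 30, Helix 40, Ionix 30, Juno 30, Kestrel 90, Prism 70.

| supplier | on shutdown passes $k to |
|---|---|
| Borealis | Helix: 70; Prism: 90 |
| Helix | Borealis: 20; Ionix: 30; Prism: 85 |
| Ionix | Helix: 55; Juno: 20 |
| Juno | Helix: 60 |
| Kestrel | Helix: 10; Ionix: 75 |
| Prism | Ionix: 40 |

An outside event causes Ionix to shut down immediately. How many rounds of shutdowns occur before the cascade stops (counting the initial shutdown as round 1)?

3

Round 1 — Ionix shuts down (initial).
  Helix: +55 → 55 ≥ 40
  Juno: +20 → 20 < 30
Round 2 — Helix shuts down.
  Borealis: +20 → 20 < 30
  Prism: +85 → 85 ≥ 70
Round 3 — Prism shuts down.
No further shutdowns.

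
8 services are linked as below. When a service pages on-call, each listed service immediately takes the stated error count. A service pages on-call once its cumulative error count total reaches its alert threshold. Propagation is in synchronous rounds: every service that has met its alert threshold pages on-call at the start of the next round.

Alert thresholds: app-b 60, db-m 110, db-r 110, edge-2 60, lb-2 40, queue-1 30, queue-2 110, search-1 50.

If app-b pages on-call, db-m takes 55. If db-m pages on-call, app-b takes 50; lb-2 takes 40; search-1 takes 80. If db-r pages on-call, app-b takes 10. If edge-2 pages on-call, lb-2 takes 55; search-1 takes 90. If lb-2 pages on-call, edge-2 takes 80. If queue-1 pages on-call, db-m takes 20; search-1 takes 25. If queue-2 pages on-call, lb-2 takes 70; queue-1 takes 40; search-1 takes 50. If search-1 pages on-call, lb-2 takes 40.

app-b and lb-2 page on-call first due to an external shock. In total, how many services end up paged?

Round 1 — app-b, lb-2 page on-call (initial).
  db-m: +55 → 55 < 110
  edge-2: +80 → 80 ≥ 60
Round 2 — edge-2 pages on-call.
  search-1: +90 → 90 ≥ 50
Round 3 — search-1 pages on-call.
No further pages.

4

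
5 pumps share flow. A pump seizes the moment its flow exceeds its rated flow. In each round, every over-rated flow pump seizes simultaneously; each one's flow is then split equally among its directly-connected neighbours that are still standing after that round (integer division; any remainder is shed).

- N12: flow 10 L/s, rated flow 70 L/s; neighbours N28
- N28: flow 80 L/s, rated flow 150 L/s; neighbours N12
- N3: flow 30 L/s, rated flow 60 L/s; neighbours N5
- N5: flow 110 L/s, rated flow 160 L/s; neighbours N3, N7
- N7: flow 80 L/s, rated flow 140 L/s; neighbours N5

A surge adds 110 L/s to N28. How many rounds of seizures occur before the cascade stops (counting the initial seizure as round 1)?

Round 1 — N28 at 190 > 150. N28 seizes.
  N28 sheds 190 L/s to N12: 190 each.
    N12: 10+190 = 200 > 70
Round 2 — N12 seizes.
  N12 sheds 200 L/s: no online neighbours, lost.
No further seizures.

2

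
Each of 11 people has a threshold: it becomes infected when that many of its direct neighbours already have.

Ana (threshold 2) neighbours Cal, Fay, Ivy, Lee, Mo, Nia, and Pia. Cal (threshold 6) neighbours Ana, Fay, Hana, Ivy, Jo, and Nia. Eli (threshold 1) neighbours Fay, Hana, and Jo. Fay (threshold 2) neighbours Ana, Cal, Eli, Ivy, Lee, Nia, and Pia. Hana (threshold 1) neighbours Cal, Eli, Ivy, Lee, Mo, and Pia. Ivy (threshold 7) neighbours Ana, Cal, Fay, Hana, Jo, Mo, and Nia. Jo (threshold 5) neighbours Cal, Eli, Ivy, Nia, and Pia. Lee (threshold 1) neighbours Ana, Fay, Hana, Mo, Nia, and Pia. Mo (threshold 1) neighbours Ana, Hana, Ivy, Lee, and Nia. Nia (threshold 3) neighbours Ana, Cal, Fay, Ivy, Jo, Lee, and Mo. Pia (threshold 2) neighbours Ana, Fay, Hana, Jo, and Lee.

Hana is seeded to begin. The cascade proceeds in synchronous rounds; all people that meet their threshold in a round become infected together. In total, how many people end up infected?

Round 1 — Hana becomes infected (initial).
Round 2 — checking thresholds:
  Cal: 1 of 6 neighbours < 6, below threshold.
  Eli: 1 of 3 neighbours ≥ 1, becomes infected.
  Ivy: 1 of 7 neighbours < 7, below threshold.
  Lee: 1 of 6 neighbours ≥ 1, becomes infected.
  Mo: 1 of 5 neighbours ≥ 1, becomes infected.
  Pia: 1 of 5 neighbours < 2, below threshold.
Round 3 — checking thresholds:
  Ana: 2 of 7 neighbours ≥ 2, becomes infected.
  Cal: 1 of 6 neighbours < 6, below threshold.
  Fay: 2 of 7 neighbours ≥ 2, becomes infected.
  Ivy: 2 of 7 neighbours < 7, below threshold.
  Jo: 1 of 5 neighbours < 5, below threshold.
  Nia: 2 of 7 neighbours < 3, below threshold.
  Pia: 2 of 5 neighbours ≥ 2, becomes infected.
Round 4 — checking thresholds:
  Cal: 3 of 6 neighbours < 6, below threshold.
  Ivy: 4 of 7 neighbours < 7, below threshold.
  Jo: 2 of 5 neighbours < 5, below threshold.
  Nia: 4 of 7 neighbours ≥ 3, becomes infected.
Round 5 — no new infections; cascade stops.

8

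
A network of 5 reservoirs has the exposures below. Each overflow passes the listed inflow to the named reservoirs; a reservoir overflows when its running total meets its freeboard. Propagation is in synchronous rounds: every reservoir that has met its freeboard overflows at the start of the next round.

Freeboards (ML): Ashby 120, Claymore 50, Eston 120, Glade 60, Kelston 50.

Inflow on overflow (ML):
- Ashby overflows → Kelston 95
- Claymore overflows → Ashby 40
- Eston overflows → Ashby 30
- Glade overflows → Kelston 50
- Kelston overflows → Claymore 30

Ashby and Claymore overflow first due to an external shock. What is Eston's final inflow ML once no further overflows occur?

0

Round 1 — Ashby, Claymore overflow (initial).
  Kelston: +95 → 95 ≥ 50
Round 2 — Kelston overflows.
No further overflows.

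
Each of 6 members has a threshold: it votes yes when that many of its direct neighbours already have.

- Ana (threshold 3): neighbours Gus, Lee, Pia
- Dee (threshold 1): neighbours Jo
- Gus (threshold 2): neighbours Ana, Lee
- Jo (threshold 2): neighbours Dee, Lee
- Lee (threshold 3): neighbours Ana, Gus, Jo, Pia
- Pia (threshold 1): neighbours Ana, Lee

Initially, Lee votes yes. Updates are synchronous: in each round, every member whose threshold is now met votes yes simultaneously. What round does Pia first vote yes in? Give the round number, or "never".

2

Round 1 — Lee votes yes (initial).
Round 2 — checking thresholds:
  Ana: 1 of 3 neighbours < 3, not yet.
  Gus: 1 of 2 neighbours < 2, not yet.
  Jo: 1 of 2 neighbours < 2, not yet.
  Pia: 1 of 2 neighbours ≥ 1, votes yes.
Round 3 — no new yes votes; cascade stops.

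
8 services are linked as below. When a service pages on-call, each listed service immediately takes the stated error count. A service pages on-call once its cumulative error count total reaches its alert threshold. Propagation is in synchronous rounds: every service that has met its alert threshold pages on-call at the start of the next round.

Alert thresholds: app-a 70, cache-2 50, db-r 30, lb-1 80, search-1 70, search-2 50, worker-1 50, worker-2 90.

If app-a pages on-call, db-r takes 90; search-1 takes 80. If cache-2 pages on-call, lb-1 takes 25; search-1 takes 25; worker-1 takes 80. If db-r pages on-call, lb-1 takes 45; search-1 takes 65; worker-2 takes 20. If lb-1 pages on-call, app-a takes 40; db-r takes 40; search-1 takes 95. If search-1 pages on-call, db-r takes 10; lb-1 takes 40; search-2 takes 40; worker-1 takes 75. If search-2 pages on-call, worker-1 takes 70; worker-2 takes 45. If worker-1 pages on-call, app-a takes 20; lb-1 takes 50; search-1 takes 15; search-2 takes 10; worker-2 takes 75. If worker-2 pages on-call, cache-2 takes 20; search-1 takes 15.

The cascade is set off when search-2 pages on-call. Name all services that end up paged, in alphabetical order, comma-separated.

search-2, worker-1, worker-2

Round 1 — search-2 pages on-call (initial).
  worker-1: +70 → 70 ≥ 50
  worker-2: +45 → 45 < 90
Round 2 — worker-1 pages on-call.
  app-a: +20 → 20 < 70
  lb-1: +50 → 50 < 80
  search-1: +15 → 15 < 70
  worker-2: +75 → 120 ≥ 90
Round 3 — worker-2 pages on-call.
  cache-2: +20 → 20 < 50
  search-1: +15 → 30 < 70
No further pages.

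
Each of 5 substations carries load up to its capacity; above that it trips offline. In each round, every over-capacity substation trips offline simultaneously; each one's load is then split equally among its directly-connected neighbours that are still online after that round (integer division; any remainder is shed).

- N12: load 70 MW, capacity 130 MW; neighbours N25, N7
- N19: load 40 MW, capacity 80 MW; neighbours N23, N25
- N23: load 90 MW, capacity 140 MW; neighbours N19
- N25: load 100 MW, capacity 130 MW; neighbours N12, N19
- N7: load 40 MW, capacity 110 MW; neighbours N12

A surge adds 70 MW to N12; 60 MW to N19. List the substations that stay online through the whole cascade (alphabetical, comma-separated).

Round 1 — N12 at 140 > 130; N19 at 100 > 80. N12, N19 trip offline.
  N12 sheds 140 MW to N25, N7: 70 each.
    N25: 100+70 = 170 > 130
    N7: 40+70 = 110 ≤ 110
  N19 sheds 100 MW to N23, N25: 50 each.
    N23: 90+50 = 140 ≤ 140
    N25: 170+50 = 220 > 130
Round 2 — N25 trips offline.
  N25 sheds 220 MW: no online neighbours, lost.
No further trips.

N23, N7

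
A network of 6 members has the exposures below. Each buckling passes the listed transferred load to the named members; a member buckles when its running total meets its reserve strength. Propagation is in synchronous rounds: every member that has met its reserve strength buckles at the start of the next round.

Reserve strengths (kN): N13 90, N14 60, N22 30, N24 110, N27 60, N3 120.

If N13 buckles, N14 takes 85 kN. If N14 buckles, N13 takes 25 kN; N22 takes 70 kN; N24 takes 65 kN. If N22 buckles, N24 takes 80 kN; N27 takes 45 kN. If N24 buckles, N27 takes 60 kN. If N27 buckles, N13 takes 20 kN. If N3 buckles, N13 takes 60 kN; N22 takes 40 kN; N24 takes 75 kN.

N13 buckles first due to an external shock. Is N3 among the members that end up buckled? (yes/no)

Round 1 — N13 buckles (initial).
  N14: +85 → 85 ≥ 60
Round 2 — N14 buckles.
  N22: +70 → 70 ≥ 30
  N24: +65 → 65 < 110
Round 3 — N22 buckles.
  N24: +80 → 145 ≥ 110
  N27: +45 → 45 < 60
Round 4 — N24 buckles.
  N27: +60 → 105 ≥ 60
Round 5 — N27 buckles.
No further bucklings.

no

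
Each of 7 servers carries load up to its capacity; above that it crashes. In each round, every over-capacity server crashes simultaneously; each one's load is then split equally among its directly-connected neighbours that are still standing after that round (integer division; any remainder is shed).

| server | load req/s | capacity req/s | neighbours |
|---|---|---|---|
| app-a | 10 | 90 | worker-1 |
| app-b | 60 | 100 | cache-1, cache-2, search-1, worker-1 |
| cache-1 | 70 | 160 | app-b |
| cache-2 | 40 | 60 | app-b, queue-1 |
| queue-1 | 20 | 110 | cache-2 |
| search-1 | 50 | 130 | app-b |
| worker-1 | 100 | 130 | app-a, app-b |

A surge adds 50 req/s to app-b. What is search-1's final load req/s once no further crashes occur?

Round 1 — app-b at 110 > 100. app-b crashes.
  app-b sheds 110 req/s to cache-1, cache-2, search-1, worker-1: 27 each (2 lost).
    cache-1: 70+27 = 97 ≤ 160
    cache-2: 40+27 = 67 > 60
    search-1: 50+27 = 77 ≤ 130
    worker-1: 100+27 = 127 ≤ 130
Round 2 — cache-2 crashes.
  cache-2 sheds 67 req/s to queue-1: 67 each.
    queue-1: 20+67 = 87 ≤ 110
No further crashes.

77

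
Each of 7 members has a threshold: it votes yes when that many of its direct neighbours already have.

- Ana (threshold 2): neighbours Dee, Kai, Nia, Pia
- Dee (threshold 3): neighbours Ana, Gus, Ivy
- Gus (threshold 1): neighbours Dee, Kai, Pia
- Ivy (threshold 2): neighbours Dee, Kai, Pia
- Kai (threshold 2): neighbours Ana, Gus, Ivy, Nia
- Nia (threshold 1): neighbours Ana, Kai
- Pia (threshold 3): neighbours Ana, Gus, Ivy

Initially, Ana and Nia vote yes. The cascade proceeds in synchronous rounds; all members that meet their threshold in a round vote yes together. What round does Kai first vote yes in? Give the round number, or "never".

2

Round 1 — Ana, Nia vote yes (initial).
Round 2 — checking thresholds:
  Dee: 1 of 3 neighbours < 3, not yet.
  Kai: 2 of 4 neighbours ≥ 2, votes yes.
  Pia: 1 of 3 neighbours < 3, not yet.
Round 3 — checking thresholds:
  Dee: 1 of 3 neighbours < 3, not yet.
  Gus: 1 of 3 neighbours ≥ 1, votes yes.
  Ivy: 1 of 3 neighbours < 2, not yet.
  Pia: 1 of 3 neighbours < 3, not yet.
Round 4 — no new yes votes; cascade stops.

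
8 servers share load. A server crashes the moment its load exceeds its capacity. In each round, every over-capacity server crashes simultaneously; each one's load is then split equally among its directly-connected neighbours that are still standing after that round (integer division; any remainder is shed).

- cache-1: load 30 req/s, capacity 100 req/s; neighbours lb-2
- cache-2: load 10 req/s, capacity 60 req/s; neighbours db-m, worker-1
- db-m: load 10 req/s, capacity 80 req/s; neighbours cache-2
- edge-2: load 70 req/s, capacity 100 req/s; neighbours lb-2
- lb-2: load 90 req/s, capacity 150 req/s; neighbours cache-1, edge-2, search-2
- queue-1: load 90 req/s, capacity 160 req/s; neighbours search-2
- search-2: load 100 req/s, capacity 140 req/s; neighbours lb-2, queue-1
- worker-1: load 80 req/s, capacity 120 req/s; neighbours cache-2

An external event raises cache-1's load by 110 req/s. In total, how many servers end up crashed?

Round 1 — cache-1 at 140 > 100. cache-1 crashes.
  cache-1 sheds 140 req/s to lb-2: 140 each.
    lb-2: 90+140 = 230 > 150
Round 2 — lb-2 crashes.
  lb-2 sheds 230 req/s to edge-2, search-2: 115 each.
    edge-2: 70+115 = 185 > 100
    search-2: 100+115 = 215 > 140
Round 3 — edge-2, search-2 crash.
  edge-2 sheds 185 req/s: no online neighbours, lost.
  search-2 sheds 215 req/s to queue-1: 215 each.
    queue-1: 90+215 = 305 > 160
Round 4 — queue-1 crashes.
  queue-1 sheds 305 req/s: no online neighbours, lost.
No further crashes.

5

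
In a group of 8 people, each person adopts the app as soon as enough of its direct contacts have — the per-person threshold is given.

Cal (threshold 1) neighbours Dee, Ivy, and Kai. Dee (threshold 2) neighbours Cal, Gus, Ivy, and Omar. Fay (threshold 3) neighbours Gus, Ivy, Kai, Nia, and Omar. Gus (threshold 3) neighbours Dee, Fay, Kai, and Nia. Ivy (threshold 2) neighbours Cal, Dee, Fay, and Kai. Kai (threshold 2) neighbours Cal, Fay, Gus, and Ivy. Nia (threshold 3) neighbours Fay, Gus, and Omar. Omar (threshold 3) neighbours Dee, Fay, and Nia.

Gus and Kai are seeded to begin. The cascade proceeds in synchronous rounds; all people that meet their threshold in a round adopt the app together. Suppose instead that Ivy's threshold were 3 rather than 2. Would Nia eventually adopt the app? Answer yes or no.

With Ivy's threshold at 3:
Round 1 — Gus, Kai adopt the app (initial).
Round 2 — checking thresholds:
  Cal: 1 of 3 neighbours ≥ 1, adopts the app.
  Dee: 1 of 4 neighbours < 2, below threshold.
  Fay: 2 of 5 neighbours < 3, below threshold.
  Ivy: 1 of 4 neighbours < 3, below threshold.
  Nia: 1 of 3 neighbours < 3, below threshold.
Round 3 — checking thresholds:
  Dee: 2 of 4 neighbours ≥ 2, adopts the app.
  Fay: 2 of 5 neighbours < 3, below threshold.
  Ivy: 2 of 4 neighbours < 3, below threshold.
  Nia: 1 of 3 neighbours < 3, below threshold.
Round 4 — checking thresholds:
  Fay: 2 of 5 neighbours < 3, below threshold.
  Ivy: 3 of 4 neighbours ≥ 3, adopts the app.
  Nia: 1 of 3 neighbours < 3, below threshold.
  Omar: 1 of 3 neighbours < 3, below threshold.
Round 5 — checking thresholds:
  Fay: 3 of 5 neighbours ≥ 3, adopts the app.
  Nia: 1 of 3 neighbours < 3, below threshold.
  Omar: 1 of 3 neighbours < 3, below threshold.
Round 6 — no new adoptions; cascade stops.

no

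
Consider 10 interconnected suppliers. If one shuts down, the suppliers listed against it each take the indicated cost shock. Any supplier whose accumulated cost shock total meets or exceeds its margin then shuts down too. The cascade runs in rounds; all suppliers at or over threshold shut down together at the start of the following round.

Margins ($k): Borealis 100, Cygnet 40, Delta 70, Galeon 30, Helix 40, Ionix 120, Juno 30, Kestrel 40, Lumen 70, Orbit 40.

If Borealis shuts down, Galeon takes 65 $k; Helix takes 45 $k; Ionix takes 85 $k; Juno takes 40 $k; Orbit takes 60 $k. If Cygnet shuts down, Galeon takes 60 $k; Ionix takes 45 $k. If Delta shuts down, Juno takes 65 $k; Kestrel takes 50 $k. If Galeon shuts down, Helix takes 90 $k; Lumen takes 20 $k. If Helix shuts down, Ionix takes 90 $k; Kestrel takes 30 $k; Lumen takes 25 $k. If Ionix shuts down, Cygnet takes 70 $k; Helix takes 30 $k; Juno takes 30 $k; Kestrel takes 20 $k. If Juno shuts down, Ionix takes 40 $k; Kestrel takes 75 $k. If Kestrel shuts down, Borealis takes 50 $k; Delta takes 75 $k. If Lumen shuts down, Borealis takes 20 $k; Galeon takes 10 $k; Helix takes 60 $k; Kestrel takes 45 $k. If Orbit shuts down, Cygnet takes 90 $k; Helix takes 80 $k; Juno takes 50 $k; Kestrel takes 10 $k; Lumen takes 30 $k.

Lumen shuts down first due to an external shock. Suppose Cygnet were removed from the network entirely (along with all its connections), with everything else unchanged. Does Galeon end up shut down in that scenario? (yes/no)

no

With Cygnet removed:
Round 1 — Lumen shuts down (initial).
  Borealis: +20 → 20 < 100
  Galeon: +10 → 10 < 30
  Helix: +60 → 60 ≥ 40
  Kestrel: +45 → 45 ≥ 40
Round 2 — Helix, Kestrel shut down.
  Borealis: +50 → 70 < 100
  Delta: +75 → 75 ≥ 70
  Ionix: +90 → 90 < 120
Round 3 — Delta shuts down.
  Juno: +65 → 65 ≥ 30
Round 4 — Juno shuts down.
  Ionix: +40 → 130 ≥ 120
Round 5 — Ionix shuts down.
No further shutdowns.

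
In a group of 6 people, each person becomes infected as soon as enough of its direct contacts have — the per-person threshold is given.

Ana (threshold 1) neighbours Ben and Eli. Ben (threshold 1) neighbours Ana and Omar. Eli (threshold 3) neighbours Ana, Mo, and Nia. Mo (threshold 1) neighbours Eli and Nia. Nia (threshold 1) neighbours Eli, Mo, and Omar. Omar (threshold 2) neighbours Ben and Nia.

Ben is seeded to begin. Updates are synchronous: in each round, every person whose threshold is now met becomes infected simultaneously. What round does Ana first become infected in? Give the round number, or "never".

Round 1 — Ben becomes infected (initial).
Round 2 — checking thresholds:
  Ana: 1 of 2 neighbours ≥ 1, becomes infected.
  Omar: 1 of 2 neighbours < 2, below threshold.
Round 3 — no new infections; cascade stops.

2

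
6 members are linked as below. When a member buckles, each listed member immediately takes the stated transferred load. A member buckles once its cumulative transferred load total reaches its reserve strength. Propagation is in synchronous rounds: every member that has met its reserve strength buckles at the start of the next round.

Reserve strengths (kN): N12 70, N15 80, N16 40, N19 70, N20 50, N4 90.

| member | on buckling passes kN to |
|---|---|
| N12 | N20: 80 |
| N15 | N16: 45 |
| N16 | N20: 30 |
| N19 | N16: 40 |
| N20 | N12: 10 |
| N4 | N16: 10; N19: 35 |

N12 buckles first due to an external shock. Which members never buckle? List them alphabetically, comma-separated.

N15, N16, N19, N4

Round 1 — N12 buckles (initial).
  N20: +80 → 80 ≥ 50
Round 2 — N20 buckles.
No further bucklings.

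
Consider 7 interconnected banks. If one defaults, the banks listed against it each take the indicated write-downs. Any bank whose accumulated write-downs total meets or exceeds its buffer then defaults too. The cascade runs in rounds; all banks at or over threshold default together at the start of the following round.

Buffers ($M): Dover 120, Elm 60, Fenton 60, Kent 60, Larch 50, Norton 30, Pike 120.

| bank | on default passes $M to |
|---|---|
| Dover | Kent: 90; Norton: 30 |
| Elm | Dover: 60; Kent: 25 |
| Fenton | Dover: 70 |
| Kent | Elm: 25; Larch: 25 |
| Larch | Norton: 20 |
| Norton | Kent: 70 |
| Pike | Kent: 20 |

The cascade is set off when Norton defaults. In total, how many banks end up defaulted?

Round 1 — Norton defaults (initial).
  Kent: +70 → 70 ≥ 60
Round 2 — Kent defaults.
  Elm: +25 → 25 < 60
  Larch: +25 → 25 < 50
No further defaults.

2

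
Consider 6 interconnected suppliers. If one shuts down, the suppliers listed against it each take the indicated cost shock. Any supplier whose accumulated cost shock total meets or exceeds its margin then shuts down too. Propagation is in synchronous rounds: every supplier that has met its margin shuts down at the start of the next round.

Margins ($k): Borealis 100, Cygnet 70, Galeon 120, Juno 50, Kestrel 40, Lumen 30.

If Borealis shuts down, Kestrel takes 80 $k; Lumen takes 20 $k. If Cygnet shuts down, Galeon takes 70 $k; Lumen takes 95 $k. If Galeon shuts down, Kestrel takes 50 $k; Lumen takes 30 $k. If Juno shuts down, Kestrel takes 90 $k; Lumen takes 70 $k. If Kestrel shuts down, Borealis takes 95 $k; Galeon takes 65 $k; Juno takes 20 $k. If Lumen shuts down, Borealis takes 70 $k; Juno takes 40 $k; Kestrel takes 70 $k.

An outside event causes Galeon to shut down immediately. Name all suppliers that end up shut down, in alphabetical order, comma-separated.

Round 1 — Galeon shuts down (initial).
  Kestrel: +50 → 50 ≥ 40
  Lumen: +30 → 30 ≥ 30
Round 2 — Kestrel, Lumen shut down.
  Borealis: +95+70 → 165 ≥ 100
  Juno: +20+40 → 60 ≥ 50
Round 3 — Borealis, Juno shut down.
No further shutdowns.

Borealis, Galeon, Juno, Kestrel, Lumen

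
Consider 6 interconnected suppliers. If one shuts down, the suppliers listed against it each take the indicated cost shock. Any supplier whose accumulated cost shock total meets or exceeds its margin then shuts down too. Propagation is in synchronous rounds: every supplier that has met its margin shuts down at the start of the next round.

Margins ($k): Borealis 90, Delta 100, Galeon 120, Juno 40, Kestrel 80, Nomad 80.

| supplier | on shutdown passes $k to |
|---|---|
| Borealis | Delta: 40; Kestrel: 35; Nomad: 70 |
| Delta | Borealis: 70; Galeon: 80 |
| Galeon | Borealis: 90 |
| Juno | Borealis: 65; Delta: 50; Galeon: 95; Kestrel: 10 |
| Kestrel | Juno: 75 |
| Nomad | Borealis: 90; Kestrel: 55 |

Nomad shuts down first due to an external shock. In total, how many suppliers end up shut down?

4

Round 1 — Nomad shuts down (initial).
  Borealis: +90 → 90 ≥ 90
  Kestrel: +55 → 55 < 80
Round 2 — Borealis shuts down.
  Delta: +40 → 40 < 100
  Kestrel: +35 → 90 ≥ 80
Round 3 — Kestrel shuts down.
  Juno: +75 → 75 ≥ 40
Round 4 — Juno shuts down.
  Delta: +50 → 90 < 100
  Galeon: +95 → 95 < 120
No further shutdowns.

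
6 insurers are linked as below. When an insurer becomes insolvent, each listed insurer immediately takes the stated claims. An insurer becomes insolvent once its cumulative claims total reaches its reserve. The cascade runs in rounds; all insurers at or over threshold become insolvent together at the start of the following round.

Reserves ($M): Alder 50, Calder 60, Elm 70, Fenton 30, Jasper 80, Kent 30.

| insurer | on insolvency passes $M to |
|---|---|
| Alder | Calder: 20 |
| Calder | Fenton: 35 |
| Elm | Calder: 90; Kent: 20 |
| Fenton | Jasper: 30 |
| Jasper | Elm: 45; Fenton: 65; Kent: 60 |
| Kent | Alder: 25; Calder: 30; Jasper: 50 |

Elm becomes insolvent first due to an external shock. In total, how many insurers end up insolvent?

3

Round 1 — Elm becomes insolvent (initial).
  Calder: +90 → 90 ≥ 60
  Kent: +20 → 20 < 30
Round 2 — Calder becomes insolvent.
  Fenton: +35 → 35 ≥ 30
Round 3 — Fenton becomes insolvent.
  Jasper: +30 → 30 < 80
No further insolvencies.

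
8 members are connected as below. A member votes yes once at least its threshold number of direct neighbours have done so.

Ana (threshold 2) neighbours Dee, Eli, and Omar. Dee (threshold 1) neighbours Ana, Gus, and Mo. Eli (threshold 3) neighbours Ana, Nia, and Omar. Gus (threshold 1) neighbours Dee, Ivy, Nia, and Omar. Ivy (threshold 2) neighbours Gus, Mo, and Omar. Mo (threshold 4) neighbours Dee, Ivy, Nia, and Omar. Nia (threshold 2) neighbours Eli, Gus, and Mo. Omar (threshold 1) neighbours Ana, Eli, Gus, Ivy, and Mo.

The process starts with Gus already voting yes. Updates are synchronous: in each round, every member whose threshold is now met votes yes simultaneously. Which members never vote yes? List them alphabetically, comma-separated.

Round 1 — Gus votes yes (initial).
Round 2 — checking thresholds:
  Dee: 1 of 3 neighbours ≥ 1, votes yes.
  Ivy: 1 of 3 neighbours < 2, not yet.
  Nia: 1 of 3 neighbours < 2, not yet.
  Omar: 1 of 5 neighbours ≥ 1, votes yes.
Round 3 — checking thresholds:
  Ana: 2 of 3 neighbours ≥ 2, votes yes.
  Eli: 1 of 3 neighbours < 3, not yet.
  Ivy: 2 of 3 neighbours ≥ 2, votes yes.
  Mo: 2 of 4 neighbours < 4, not yet.
  Nia: 1 of 3 neighbours < 2, not yet.
Round 4 — no new yes votes; cascade stops.

Eli, Mo, Nia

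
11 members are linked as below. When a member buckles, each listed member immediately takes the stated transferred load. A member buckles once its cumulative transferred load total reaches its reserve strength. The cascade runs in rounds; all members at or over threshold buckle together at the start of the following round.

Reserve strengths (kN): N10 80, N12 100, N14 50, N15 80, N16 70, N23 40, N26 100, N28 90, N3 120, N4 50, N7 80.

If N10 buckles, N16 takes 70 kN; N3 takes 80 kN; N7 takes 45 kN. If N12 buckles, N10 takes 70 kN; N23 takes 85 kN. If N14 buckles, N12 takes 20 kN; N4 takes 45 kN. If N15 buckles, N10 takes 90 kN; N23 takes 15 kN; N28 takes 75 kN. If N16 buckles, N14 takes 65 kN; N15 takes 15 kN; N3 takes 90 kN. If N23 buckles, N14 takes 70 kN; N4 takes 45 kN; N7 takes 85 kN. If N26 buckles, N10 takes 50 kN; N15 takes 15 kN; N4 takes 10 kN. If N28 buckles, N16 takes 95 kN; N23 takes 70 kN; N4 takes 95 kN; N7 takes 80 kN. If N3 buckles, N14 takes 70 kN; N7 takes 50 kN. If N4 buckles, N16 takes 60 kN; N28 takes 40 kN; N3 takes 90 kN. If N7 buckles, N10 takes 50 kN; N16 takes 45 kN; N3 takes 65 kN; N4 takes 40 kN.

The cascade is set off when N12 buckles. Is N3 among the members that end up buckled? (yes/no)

Round 1 — N12 buckles (initial).
  N10: +70 → 70 < 80
  N23: +85 → 85 ≥ 40
Round 2 — N23 buckles.
  N14: +70 → 70 ≥ 50
  N4: +45 → 45 < 50
  N7: +85 → 85 ≥ 80
Round 3 — N14, N7 buckle.
  N10: +50 → 120 ≥ 80
  N16: +45 → 45 < 70
  N3: +65 → 65 < 120
  N4: +45+40 → 130 ≥ 50
Round 4 — N10, N4 buckle.
  N16: +70+60 → 175 ≥ 70
  N28: +40 → 40 < 90
  N3: +80+90 → 235 ≥ 120
Round 5 — N16, N3 buckle.
  N15: +15 → 15 < 80
No further bucklings.

yes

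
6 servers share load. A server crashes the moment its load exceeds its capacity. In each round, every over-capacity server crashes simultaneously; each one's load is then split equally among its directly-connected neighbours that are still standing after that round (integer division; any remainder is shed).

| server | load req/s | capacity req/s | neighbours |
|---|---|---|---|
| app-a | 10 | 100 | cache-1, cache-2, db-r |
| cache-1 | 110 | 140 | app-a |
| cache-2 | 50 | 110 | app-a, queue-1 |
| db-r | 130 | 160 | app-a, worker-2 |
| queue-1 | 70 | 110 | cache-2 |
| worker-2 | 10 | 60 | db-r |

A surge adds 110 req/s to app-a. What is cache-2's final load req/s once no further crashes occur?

Round 1 — app-a at 120 > 100. app-a crashes.
  app-a sheds 120 req/s to cache-1, cache-2, db-r: 40 each.
    cache-1: 110+40 = 150 > 140
    cache-2: 50+40 = 90 ≤ 110
    db-r: 130+40 = 170 > 160
Round 2 — cache-1, db-r crash.
  cache-1 sheds 150 req/s: no online neighbours, lost.
  db-r sheds 170 req/s to worker-2: 170 each.
    worker-2: 10+170 = 180 > 60
Round 3 — worker-2 crashes.
  worker-2 sheds 180 req/s: no online neighbours, lost.
No further crashes.

90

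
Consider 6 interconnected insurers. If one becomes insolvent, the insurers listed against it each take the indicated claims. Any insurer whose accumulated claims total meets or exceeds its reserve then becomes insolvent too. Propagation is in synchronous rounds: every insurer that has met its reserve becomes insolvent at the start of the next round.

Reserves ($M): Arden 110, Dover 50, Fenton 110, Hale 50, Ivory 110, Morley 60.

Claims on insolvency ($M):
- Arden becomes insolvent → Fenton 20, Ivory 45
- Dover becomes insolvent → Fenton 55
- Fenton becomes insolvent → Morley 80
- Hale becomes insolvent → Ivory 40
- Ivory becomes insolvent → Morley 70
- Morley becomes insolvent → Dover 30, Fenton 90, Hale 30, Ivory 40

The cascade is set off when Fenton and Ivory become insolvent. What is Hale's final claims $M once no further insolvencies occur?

30

Round 1 — Fenton, Ivory become insolvent (initial).
  Morley: +80+70 → 150 ≥ 60
Round 2 — Morley becomes insolvent.
  Dover: +30 → 30 < 50
  Hale: +30 → 30 < 50
No further insolvencies.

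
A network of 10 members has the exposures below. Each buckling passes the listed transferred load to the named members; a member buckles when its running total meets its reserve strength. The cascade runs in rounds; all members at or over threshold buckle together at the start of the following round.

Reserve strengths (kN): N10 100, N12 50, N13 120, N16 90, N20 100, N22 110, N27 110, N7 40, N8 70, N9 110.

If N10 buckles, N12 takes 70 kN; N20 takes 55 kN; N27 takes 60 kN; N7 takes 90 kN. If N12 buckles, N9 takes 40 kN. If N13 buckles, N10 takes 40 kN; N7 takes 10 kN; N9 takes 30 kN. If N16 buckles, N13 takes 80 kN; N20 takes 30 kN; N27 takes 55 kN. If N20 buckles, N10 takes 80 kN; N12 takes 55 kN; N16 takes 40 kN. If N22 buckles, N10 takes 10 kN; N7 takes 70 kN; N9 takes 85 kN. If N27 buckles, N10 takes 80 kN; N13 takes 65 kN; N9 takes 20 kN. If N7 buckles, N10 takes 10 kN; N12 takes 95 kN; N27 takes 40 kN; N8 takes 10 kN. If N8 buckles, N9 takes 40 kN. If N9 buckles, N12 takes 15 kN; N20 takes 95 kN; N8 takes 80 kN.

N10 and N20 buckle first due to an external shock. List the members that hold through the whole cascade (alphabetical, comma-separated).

N13, N16, N22, N27, N8, N9

Round 1 — N10, N20 buckle (initial).
  N12: +70+55 → 125 ≥ 50
  N16: +40 → 40 < 90
  N27: +60 → 60 < 110
  N7: +90 → 90 ≥ 40
Round 2 — N12, N7 buckle.
  N27: +40 → 100 < 110
  N8: +10 → 10 < 70
  N9: +40 → 40 < 110
No further bucklings.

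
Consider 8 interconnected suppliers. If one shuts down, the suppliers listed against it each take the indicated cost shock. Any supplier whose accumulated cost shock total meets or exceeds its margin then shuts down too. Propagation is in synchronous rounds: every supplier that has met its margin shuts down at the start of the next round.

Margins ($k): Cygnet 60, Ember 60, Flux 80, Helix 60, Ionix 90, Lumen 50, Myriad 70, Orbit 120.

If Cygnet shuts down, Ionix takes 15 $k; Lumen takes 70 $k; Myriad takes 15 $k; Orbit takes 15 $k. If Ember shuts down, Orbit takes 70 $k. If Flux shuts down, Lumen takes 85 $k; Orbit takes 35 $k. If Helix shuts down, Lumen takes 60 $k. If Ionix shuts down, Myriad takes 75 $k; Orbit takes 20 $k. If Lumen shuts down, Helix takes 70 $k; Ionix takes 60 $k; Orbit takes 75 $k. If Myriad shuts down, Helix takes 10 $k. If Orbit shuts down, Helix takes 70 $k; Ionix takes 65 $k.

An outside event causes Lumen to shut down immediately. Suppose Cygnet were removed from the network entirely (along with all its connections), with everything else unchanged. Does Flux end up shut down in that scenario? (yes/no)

With Cygnet removed:
Round 1 — Lumen shuts down (initial).
  Helix: +70 → 70 ≥ 60
  Ionix: +60 → 60 < 90
  Orbit: +75 → 75 < 120
Round 2 — Helix shuts down.
No further shutdowns.

no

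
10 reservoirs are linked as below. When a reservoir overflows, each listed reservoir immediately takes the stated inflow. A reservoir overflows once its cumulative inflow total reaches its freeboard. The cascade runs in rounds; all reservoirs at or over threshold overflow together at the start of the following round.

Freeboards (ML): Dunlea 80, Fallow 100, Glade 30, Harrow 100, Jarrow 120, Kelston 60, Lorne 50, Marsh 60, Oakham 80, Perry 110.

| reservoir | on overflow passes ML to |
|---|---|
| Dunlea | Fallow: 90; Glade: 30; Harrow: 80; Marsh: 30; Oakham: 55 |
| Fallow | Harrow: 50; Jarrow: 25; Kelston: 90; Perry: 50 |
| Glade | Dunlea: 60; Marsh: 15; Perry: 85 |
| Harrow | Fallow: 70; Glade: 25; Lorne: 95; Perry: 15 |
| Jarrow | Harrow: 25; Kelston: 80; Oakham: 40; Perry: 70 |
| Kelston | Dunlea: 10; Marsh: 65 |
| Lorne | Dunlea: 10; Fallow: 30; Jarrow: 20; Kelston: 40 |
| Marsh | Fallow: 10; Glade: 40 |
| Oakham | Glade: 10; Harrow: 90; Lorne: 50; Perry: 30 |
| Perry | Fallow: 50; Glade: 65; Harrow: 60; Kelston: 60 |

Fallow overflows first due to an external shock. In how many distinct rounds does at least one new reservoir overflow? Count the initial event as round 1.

Round 1 — Fallow overflows (initial).
  Harrow: +50 → 50 < 100
  Jarrow: +25 → 25 < 120
  Kelston: +90 → 90 ≥ 60
  Perry: +50 → 50 < 110
Round 2 — Kelston overflows.
  Dunlea: +10 → 10 < 80
  Marsh: +65 → 65 ≥ 60
Round 3 — Marsh overflows.
  Glade: +40 → 40 ≥ 30
Round 4 — Glade overflows.
  Dunlea: +60 → 70 < 80
  Perry: +85 → 135 ≥ 110
Round 5 — Perry overflows.
  Harrow: +60 → 110 ≥ 100
Round 6 — Harrow overflows.
  Lorne: +95 → 95 ≥ 50
Round 7 — Lorne overflows.
  Dunlea: +10 → 80 ≥ 80
  Jarrow: +20 → 45 < 120
Round 8 — Dunlea overflows.
  Oakham: +55 → 55 < 80
No further overflows.

8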